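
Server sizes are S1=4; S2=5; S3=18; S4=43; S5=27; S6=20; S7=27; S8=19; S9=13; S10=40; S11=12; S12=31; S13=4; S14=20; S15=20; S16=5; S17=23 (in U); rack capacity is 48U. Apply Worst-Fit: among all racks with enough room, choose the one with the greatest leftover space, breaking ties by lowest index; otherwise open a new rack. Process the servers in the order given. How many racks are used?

8 racks

S1 (4U) → rack 1 (remaining 44U)
S2 (5U) → rack 1 (remaining 39U)
S3 (18U) → rack 1 (remaining 21U)
S4 (43U) → rack 2 (remaining 5U)
S5 (27U) → rack 3 (remaining 21U)
S6 (20U) → rack 1 (remaining 1U)
S7 (27U) → rack 4 (remaining 21U)
S8 (19U) → rack 3 (remaining 2U)
S9 (13U) → rack 4 (remaining 8U)
S10 (40U) → rack 5 (remaining 8U)
S11 (12U) → rack 6 (remaining 36U)
S12 (31U) → rack 6 (remaining 5U)
S13 (4U) → rack 4 (remaining 4U)
S14 (20U) → rack 7 (remaining 28U)
S15 (20U) → rack 7 (remaining 8U)
S16 (5U) → rack 5 (remaining 3U)
S17 (23U) → rack 8 (remaining 25U)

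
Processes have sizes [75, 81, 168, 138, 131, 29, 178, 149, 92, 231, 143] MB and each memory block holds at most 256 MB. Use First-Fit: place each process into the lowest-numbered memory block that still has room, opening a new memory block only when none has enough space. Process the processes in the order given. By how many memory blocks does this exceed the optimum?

First-Fit: [75,81,29] [168] [138,92] [131] [178] [149] [231] [143] → 8 memory blocks.
7 processes exceed 128 MB (half the capacity), and no two of those can share a memory block, so at least 7 memory blocks are needed.
An optimal packing achieves that bound: [231] [178,75] [168,81] [149,92] [143,29] [138] [131] → 7 memory blocks.
Excess: 8 − 7 = 1.

1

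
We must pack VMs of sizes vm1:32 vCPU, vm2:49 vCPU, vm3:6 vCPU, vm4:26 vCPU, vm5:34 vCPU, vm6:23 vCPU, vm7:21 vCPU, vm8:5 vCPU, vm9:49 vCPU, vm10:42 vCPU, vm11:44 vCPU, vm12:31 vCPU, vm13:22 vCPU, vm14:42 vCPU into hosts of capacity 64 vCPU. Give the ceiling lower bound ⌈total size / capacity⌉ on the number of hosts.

Total size = 32 + 49 + 6 + 26 + 34 + 23 + 21 + 5 + 49 + 42 + 44 + 31 + 22 + 42 = 426 vCPU.
⌈426 / 64⌉ = 7.

7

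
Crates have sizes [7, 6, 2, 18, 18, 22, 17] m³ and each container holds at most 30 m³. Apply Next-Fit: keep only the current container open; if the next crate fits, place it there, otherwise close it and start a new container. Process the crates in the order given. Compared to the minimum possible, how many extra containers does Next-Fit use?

Next-Fit: [7,6,2] [18] [18] [22] [17] → 5 containers.
4 crates exceed 15 m³ (half the capacity), and no two of those can share a container, so at least 4 containers are needed.
An optimal packing achieves that bound: [22,7] [18,6,2] [18] [17] → 4 containers.
Excess: 5 − 4 = 1.

1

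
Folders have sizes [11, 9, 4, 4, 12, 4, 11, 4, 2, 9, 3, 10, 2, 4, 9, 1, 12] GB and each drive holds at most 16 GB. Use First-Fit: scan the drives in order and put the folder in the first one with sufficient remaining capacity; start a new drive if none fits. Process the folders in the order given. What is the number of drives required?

Put 11 GB in drive 1; 5 GB remain.
Put 9 GB in drive 2; 7 GB remain.
Put 4 GB in drive 1; 1 GB remain.
Put 4 GB in drive 2; 3 GB remain.
Put 12 GB in drive 3; 4 GB remain.
Put 4 GB in drive 3; 0 GB remain.
Put 11 GB in drive 4; 5 GB remain.
Put 4 GB in drive 4; 1 GB remain.
Put 2 GB in drive 2; 1 GB remain.
Put 9 GB in drive 5; 7 GB remain.
Put 3 GB in drive 5; 4 GB remain.
Put 10 GB in drive 6; 6 GB remain.
Put 2 GB in drive 5; 2 GB remain.
Put 4 GB in drive 6; 2 GB remain.
Put 9 GB in drive 7; 7 GB remain.
Put 1 GB in drive 1; 0 GB remain.
Put 12 GB in drive 8; 4 GB remain.
Final drives: [11,4,1] [9,4,2] [12,4] [11,4] [9,3,2] [10,4] [9] [12].

8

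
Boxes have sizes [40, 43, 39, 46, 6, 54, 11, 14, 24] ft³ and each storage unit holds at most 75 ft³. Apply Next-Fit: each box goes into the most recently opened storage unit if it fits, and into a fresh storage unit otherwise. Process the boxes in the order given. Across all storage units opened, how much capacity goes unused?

40 ft³ → storage unit 1 (remaining 35 ft³)
43 ft³ → storage unit 2 (remaining 32 ft³)
39 ft³ → storage unit 3 (remaining 36 ft³)
46 ft³ → storage unit 4 (remaining 29 ft³)
6 ft³ → storage unit 4 (remaining 23 ft³)
54 ft³ → storage unit 5 (remaining 21 ft³)
11 ft³ → storage unit 5 (remaining 10 ft³)
14 ft³ → storage unit 6 (remaining 61 ft³)
24 ft³ → storage unit 6 (remaining 37 ft³)
6 storage units × 75 ft³ = 450 ft³; used 277 ft³; unused 173 ft³.

173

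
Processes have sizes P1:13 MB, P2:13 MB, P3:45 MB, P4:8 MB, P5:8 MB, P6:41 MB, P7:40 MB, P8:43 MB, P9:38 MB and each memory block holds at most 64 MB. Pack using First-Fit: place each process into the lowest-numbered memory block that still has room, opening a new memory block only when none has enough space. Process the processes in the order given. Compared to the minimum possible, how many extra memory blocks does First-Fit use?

1

First-Fit: [13,13,8,8] [45] [41] [40] [43] [38] → 6 memory blocks.
5 processes exceed 32 MB (half the capacity), and no two of those can share a memory block, so at least 5 memory blocks are needed.
An optimal packing achieves that bound: [45,13] [43,13,8] [41,8] [40] [38] → 5 memory blocks.
Excess: 6 − 5 = 1.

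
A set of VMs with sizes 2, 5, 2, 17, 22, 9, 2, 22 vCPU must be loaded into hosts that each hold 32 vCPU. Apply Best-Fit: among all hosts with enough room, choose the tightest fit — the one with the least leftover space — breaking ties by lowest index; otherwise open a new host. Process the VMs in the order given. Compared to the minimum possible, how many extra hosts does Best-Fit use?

0

Best-Fit: [2,5,2,17,2] [22,9] [22] → 3 hosts.
Total size 81 vCPU; any packing needs at least ⌈81/32⌉ = 3 hosts.
So 3 is already optimal.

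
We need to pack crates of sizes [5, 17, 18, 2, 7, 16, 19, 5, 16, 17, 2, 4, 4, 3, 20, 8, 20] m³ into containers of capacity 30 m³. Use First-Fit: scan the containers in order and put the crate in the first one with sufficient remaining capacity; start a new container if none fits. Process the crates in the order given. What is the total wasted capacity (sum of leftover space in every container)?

57

Put 5 m³ in container 1; 25 m³ remain.
Put 17 m³ in container 1; 8 m³ remain.
Put 18 m³ in container 2; 12 m³ remain.
Put 2 m³ in container 1; 6 m³ remain.
Put 7 m³ in container 2; 5 m³ remain.
Put 16 m³ in container 3; 14 m³ remain.
Put 19 m³ in container 4; 11 m³ remain.
Put 5 m³ in container 1; 1 m³ remain.
Put 16 m³ in container 5; 14 m³ remain.
Put 17 m³ in container 6; 13 m³ remain.
Put 2 m³ in container 2; 3 m³ remain.
Put 4 m³ in container 3; 10 m³ remain.
Put 4 m³ in container 3; 6 m³ remain.
Put 3 m³ in container 2; 0 m³ remain.
Put 20 m³ in container 7; 10 m³ remain.
Put 8 m³ in container 4; 3 m³ remain.
Put 20 m³ in container 8; 10 m³ remain.
8 containers × 30 m³ = 240 m³; used 183 m³; unused 57 m³.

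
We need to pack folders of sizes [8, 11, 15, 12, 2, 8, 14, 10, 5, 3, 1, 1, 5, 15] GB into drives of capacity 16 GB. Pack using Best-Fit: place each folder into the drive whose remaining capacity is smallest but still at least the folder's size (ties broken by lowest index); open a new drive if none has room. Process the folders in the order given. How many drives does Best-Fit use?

8

8 GB → drive 1 (remaining 8 GB)
11 GB → drive 2 (remaining 5 GB)
15 GB → drive 3 (remaining 1 GB)
12 GB → drive 4 (remaining 4 GB)
2 GB → drive 4 (remaining 2 GB)
8 GB → drive 1 (remaining 0 GB)
14 GB → drive 5 (remaining 2 GB)
10 GB → drive 6 (remaining 6 GB)
5 GB → drive 2 (remaining 0 GB)
3 GB → drive 6 (remaining 3 GB)
1 GB → drive 3 (remaining 0 GB)
1 GB → drive 4 (remaining 1 GB)
5 GB → drive 7 (remaining 11 GB)
15 GB → drive 8 (remaining 1 GB)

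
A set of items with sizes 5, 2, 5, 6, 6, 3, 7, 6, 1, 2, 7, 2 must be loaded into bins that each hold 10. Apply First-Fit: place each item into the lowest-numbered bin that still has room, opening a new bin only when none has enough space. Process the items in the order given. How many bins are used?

Put 5 in bin 1; 5 remain.
Put 2 in bin 1; 3 remain.
Put 5 in bin 2; 5 remain.
Put 6 in bin 3; 4 remain.
Put 6 in bin 4; 4 remain.
Put 3 in bin 1; 0 remain.
Put 7 in bin 5; 3 remain.
Put 6 in bin 6; 4 remain.
Put 1 in bin 2; 4 remain.
Put 2 in bin 2; 2 remain.
Put 7 in bin 7; 3 remain.
Put 2 in bin 2; 0 remain.

7 bins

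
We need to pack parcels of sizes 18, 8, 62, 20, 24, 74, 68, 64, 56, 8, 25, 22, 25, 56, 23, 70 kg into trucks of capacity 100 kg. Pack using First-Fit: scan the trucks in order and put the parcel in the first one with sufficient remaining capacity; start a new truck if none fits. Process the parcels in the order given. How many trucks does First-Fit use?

7 trucks

18 kg → truck 1 (remaining 82 kg)
8 kg → truck 1 (remaining 74 kg)
62 kg → truck 1 (remaining 12 kg)
20 kg → truck 2 (remaining 80 kg)
24 kg → truck 2 (remaining 56 kg)
74 kg → truck 3 (remaining 26 kg)
68 kg → truck 4 (remaining 32 kg)
64 kg → truck 5 (remaining 36 kg)
56 kg → truck 2 (remaining 0 kg)
8 kg → truck 1 (remaining 4 kg)
25 kg → truck 3 (remaining 1 kg)
22 kg → truck 4 (remaining 10 kg)
25 kg → truck 5 (remaining 11 kg)
56 kg → truck 6 (remaining 44 kg)
23 kg → truck 6 (remaining 21 kg)
70 kg → truck 7 (remaining 30 kg)
Final trucks: [18,8,62,8] [20,24,56] [74,25] [68,22] [64,25] [56,23] [70].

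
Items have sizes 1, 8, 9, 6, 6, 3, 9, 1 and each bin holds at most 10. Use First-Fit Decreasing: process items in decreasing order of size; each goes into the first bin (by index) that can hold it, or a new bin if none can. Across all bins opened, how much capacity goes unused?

7

Sorted descending: 9, 9, 8, 6, 6, 3, 1, 1.
Put 9 in bin 1; 1 remain.
Put 9 in bin 2; 1 remain.
Put 8 in bin 3; 2 remain.
Put 6 in bin 4; 4 remain.
Put 6 in bin 5; 4 remain.
Put 3 in bin 4; 1 remain.
Put 1 in bin 1; 0 remain.
Put 1 in bin 2; 0 remain.
5 bins × 10 = 50; used 43; unused 7.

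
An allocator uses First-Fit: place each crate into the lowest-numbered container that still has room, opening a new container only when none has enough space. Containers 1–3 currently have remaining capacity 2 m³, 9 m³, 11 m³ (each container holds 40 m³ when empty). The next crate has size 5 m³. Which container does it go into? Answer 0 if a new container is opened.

Containers with room: container 2 (9 m³), container 3 (11 m³).
The first with room is container 2.

2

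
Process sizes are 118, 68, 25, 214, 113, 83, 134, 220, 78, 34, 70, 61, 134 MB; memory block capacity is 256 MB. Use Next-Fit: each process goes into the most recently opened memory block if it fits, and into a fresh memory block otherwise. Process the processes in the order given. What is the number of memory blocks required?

118 MB → memory block 1 (remaining 138 MB)
68 MB → memory block 1 (remaining 70 MB)
25 MB → memory block 1 (remaining 45 MB)
214 MB → memory block 2 (remaining 42 MB)
113 MB → memory block 3 (remaining 143 MB)
83 MB → memory block 3 (remaining 60 MB)
134 MB → memory block 4 (remaining 122 MB)
220 MB → memory block 5 (remaining 36 MB)
78 MB → memory block 6 (remaining 178 MB)
34 MB → memory block 6 (remaining 144 MB)
70 MB → memory block 6 (remaining 74 MB)
61 MB → memory block 6 (remaining 13 MB)
134 MB → memory block 7 (remaining 122 MB)
Final memory blocks: [118,68,25] [214] [113,83] [134] [220] [78,34,70,61] [134].

7 memory blocks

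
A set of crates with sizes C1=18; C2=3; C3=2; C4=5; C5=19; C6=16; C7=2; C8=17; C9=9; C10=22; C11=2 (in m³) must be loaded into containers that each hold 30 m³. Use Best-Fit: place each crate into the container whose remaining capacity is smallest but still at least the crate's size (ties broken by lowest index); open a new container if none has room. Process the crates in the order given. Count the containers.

container 1: place C1 (18 m³), 12 m³ left
container 1: place C2 (3 m³), 9 m³ left
container 1: place C3 (2 m³), 7 m³ left
container 1: place C4 (5 m³), 2 m³ left
container 2: place C5 (19 m³), 11 m³ left
container 3: place C6 (16 m³), 14 m³ left
container 1: place C7 (2 m³), 0 m³ left
container 4: place C8 (17 m³), 13 m³ left
container 2: place C9 (9 m³), 2 m³ left
container 5: place C10 (22 m³), 8 m³ left
container 2: place C11 (2 m³), 0 m³ left
Final containers: [18,3,2,5,2] [19,9,2] [16] [17] [22].

5 containers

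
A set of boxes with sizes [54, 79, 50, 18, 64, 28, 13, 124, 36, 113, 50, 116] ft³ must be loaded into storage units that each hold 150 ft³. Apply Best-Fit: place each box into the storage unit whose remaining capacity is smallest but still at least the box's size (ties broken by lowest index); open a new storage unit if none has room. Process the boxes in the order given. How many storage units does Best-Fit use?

storage unit 1: place 54 ft³, 96 ft³ left
storage unit 1: place 79 ft³, 17 ft³ left
storage unit 2: place 50 ft³, 100 ft³ left
storage unit 2: place 18 ft³, 82 ft³ left
storage unit 2: place 64 ft³, 18 ft³ left
storage unit 3: place 28 ft³, 122 ft³ left
storage unit 1: place 13 ft³, 4 ft³ left
storage unit 4: place 124 ft³, 26 ft³ left
storage unit 3: place 36 ft³, 86 ft³ left
storage unit 5: place 113 ft³, 37 ft³ left
storage unit 3: place 50 ft³, 36 ft³ left
storage unit 6: place 116 ft³, 34 ft³ left
Final storage units: [54,79,13] [50,18,64] [28,36,50] [124] [113] [116].

6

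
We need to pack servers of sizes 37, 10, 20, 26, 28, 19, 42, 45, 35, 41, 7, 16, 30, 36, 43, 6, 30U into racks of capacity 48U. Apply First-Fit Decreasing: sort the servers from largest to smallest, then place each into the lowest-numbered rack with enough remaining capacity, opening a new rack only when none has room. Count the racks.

Sorted descending: 45, 43, 42, 41, 37, 36, 35, 30, 30, 28, 26, 20, 19, 16, 10, 7, 6.
Put 45U in rack 1; 3U remain.
Put 43U in rack 2; 5U remain.
Put 42U in rack 3; 6U remain.
Put 41U in rack 4; 7U remain.
Put 37U in rack 5; 11U remain.
Put 36U in rack 6; 12U remain.
Put 35U in rack 7; 13U remain.
Put 30U in rack 8; 18U remain.
Put 30U in rack 9; 18U remain.
Put 28U in rack 10; 20U remain.
Put 26U in rack 11; 22U remain.
Put 20U in rack 10; 0U remain.
Put 19U in rack 11; 3U remain.
Put 16U in rack 8; 2U remain.
Put 10U in rack 5; 1U remain.
Put 7U in rack 4; 0U remain.
Put 6U in rack 3; 0U remain.
Final racks: [45] [43] [42,6] [41,7] [37,10] [36] [35] [30,16] [30] [28,20] [26,19].

11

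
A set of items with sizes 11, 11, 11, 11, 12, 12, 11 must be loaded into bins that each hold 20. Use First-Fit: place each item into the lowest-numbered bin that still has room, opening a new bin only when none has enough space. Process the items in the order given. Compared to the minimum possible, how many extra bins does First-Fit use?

First-Fit: [11] [11] [11] [11] [12] [12] [11] → 7 bins.
7 items exceed 10 (half the capacity), and no two of those can share a bin, so at least 7 bins are needed.
So 7 is already optimal.

0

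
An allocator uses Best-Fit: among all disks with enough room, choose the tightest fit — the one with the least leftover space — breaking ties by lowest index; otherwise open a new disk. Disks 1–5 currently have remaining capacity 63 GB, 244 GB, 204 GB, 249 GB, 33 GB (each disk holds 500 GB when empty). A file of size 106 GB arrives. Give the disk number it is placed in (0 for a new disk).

3

Disks with room: disk 2 (244 GB), disk 3 (204 GB), disk 4 (249 GB).
Tightest fit is disk 3 with 204 GB free.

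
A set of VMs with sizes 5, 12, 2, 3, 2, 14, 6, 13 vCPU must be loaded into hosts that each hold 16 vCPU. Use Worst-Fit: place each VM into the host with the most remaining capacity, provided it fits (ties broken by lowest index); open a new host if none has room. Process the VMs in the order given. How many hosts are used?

host 1: place 5 vCPU, 11 vCPU left
host 2: place 12 vCPU, 4 vCPU left
host 1: place 2 vCPU, 9 vCPU left
host 1: place 3 vCPU, 6 vCPU left
host 1: place 2 vCPU, 4 vCPU left
host 3: place 14 vCPU, 2 vCPU left
host 4: place 6 vCPU, 10 vCPU left
host 5: place 13 vCPU, 3 vCPU left

5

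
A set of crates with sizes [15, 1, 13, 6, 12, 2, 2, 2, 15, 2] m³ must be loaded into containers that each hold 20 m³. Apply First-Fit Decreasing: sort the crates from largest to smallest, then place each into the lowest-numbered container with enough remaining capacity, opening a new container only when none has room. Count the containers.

Sorted descending: 15, 15, 13, 12, 6, 2, 2, 2, 2, 1.
15 m³ → container 1 (remaining 5 m³)
15 m³ → container 2 (remaining 5 m³)
13 m³ → container 3 (remaining 7 m³)
12 m³ → container 4 (remaining 8 m³)
6 m³ → container 3 (remaining 1 m³)
2 m³ → container 1 (remaining 3 m³)
2 m³ → container 1 (remaining 1 m³)
2 m³ → container 2 (remaining 3 m³)
2 m³ → container 2 (remaining 1 m³)
1 m³ → container 1 (remaining 0 m³)

4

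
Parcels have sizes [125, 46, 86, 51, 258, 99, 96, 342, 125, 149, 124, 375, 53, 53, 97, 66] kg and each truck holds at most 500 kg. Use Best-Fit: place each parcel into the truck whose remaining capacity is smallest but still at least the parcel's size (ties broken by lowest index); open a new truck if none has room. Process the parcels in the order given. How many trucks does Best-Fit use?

truck 1: place 125 kg, 375 kg left
truck 1: place 46 kg, 329 kg left
truck 1: place 86 kg, 243 kg left
truck 1: place 51 kg, 192 kg left
truck 2: place 258 kg, 242 kg left
truck 1: place 99 kg, 93 kg left
truck 2: place 96 kg, 146 kg left
truck 3: place 342 kg, 158 kg left
truck 2: place 125 kg, 21 kg left
truck 3: place 149 kg, 9 kg left
truck 4: place 124 kg, 376 kg left
truck 4: place 375 kg, 1 kg left
truck 1: place 53 kg, 40 kg left
truck 5: place 53 kg, 447 kg left
truck 5: place 97 kg, 350 kg left
truck 5: place 66 kg, 284 kg left
Final trucks: [125,46,86,51,99,53] [258,96,125] [342,149] [124,375] [53,97,66].

5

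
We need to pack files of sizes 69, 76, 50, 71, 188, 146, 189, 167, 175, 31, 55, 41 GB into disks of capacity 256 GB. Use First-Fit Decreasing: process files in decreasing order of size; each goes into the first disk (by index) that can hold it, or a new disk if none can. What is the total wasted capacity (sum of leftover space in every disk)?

Sorted descending: 189, 188, 175, 167, 146, 76, 71, 69, 55, 50, 41, 31.
Put 189 GB in disk 1; 67 GB remain.
Put 188 GB in disk 2; 68 GB remain.
Put 175 GB in disk 3; 81 GB remain.
Put 167 GB in disk 4; 89 GB remain.
Put 146 GB in disk 5; 110 GB remain.
Put 76 GB in disk 3; 5 GB remain.
Put 71 GB in disk 4; 18 GB remain.
Put 69 GB in disk 5; 41 GB remain.
Put 55 GB in disk 1; 12 GB remain.
Put 50 GB in disk 2; 18 GB remain.
Put 41 GB in disk 5; 0 GB remain.
Put 31 GB in disk 6; 225 GB remain.
6 disks × 256 GB = 1536 GB; used 1258 GB; unused 278 GB.

278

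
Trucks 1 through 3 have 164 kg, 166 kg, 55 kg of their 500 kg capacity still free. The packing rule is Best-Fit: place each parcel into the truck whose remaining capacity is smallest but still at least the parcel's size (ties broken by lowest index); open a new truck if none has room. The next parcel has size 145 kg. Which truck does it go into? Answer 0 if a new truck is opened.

Trucks with room: truck 1 (164 kg), truck 2 (166 kg).
Tightest fit is truck 1 with 164 kg free.

1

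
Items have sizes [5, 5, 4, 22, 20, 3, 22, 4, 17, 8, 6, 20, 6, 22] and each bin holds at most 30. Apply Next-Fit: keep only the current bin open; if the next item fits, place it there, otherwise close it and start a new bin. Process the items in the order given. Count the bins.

7

Put 5 in bin 1; 25 remain.
Put 5 in bin 1; 20 remain.
Put 4 in bin 1; 16 remain.
Put 22 in bin 2; 8 remain.
Put 20 in bin 3; 10 remain.
Put 3 in bin 3; 7 remain.
Put 22 in bin 4; 8 remain.
Put 4 in bin 4; 4 remain.
Put 17 in bin 5; 13 remain.
Put 8 in bin 5; 5 remain.
Put 6 in bin 6; 24 remain.
Put 20 in bin 6; 4 remain.
Put 6 in bin 7; 24 remain.
Put 22 in bin 7; 2 remain.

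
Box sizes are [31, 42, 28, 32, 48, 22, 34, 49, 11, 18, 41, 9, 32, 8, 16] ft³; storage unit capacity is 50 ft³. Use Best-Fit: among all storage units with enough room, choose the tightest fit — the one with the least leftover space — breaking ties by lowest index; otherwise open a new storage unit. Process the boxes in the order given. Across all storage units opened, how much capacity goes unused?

31 ft³ → storage unit 1 (remaining 19 ft³)
42 ft³ → storage unit 2 (remaining 8 ft³)
28 ft³ → storage unit 3 (remaining 22 ft³)
32 ft³ → storage unit 4 (remaining 18 ft³)
48 ft³ → storage unit 5 (remaining 2 ft³)
22 ft³ → storage unit 3 (remaining 0 ft³)
34 ft³ → storage unit 6 (remaining 16 ft³)
49 ft³ → storage unit 7 (remaining 1 ft³)
11 ft³ → storage unit 6 (remaining 5 ft³)
18 ft³ → storage unit 4 (remaining 0 ft³)
41 ft³ → storage unit 8 (remaining 9 ft³)
9 ft³ → storage unit 8 (remaining 0 ft³)
32 ft³ → storage unit 9 (remaining 18 ft³)
8 ft³ → storage unit 2 (remaining 0 ft³)
16 ft³ → storage unit 9 (remaining 2 ft³)
9 storage units × 50 ft³ = 450 ft³; used 421 ft³; unused 29 ft³.

29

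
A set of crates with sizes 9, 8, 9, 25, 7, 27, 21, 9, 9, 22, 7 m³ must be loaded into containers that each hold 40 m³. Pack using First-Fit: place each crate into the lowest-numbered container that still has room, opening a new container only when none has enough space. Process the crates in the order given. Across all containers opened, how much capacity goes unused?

47

Put 9 m³ in container 1; 31 m³ remain.
Put 8 m³ in container 1; 23 m³ remain.
Put 9 m³ in container 1; 14 m³ remain.
Put 25 m³ in container 2; 15 m³ remain.
Put 7 m³ in container 1; 7 m³ remain.
Put 27 m³ in container 3; 13 m³ remain.
Put 21 m³ in container 4; 19 m³ remain.
Put 9 m³ in container 2; 6 m³ remain.
Put 9 m³ in container 3; 4 m³ remain.
Put 22 m³ in container 5; 18 m³ remain.
Put 7 m³ in container 1; 0 m³ remain.
5 containers × 40 m³ = 200 m³; used 153 m³; unused 47 m³.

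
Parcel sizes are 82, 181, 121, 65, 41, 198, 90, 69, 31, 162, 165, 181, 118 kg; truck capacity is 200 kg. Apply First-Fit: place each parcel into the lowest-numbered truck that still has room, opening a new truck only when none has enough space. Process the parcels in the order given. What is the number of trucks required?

9

Put 82 kg in truck 1; 118 kg remain.
Put 181 kg in truck 2; 19 kg remain.
Put 121 kg in truck 3; 79 kg remain.
Put 65 kg in truck 1; 53 kg remain.
Put 41 kg in truck 1; 12 kg remain.
Put 198 kg in truck 4; 2 kg remain.
Put 90 kg in truck 5; 110 kg remain.
Put 69 kg in truck 3; 10 kg remain.
Put 31 kg in truck 5; 79 kg remain.
Put 162 kg in truck 6; 38 kg remain.
Put 165 kg in truck 7; 35 kg remain.
Put 181 kg in truck 8; 19 kg remain.
Put 118 kg in truck 9; 82 kg remain.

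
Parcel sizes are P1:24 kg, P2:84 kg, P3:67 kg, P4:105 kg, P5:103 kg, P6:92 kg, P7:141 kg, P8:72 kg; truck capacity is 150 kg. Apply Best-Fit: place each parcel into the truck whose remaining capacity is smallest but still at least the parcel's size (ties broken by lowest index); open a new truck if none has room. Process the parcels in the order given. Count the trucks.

6

truck 1: place P1 (24 kg), 126 kg left
truck 1: place P2 (84 kg), 42 kg left
truck 2: place P3 (67 kg), 83 kg left
truck 3: place P4 (105 kg), 45 kg left
truck 4: place P5 (103 kg), 47 kg left
truck 5: place P6 (92 kg), 58 kg left
truck 6: place P7 (141 kg), 9 kg left
truck 2: place P8 (72 kg), 11 kg left
Final trucks: [24,84] [67,72] [105] [103] [92] [141].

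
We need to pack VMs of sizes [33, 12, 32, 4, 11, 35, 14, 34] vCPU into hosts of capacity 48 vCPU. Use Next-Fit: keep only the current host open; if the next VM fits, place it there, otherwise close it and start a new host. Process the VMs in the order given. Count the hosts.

4

Put 33 vCPU in host 1; 15 vCPU remain.
Put 12 vCPU in host 1; 3 vCPU remain.
Put 32 vCPU in host 2; 16 vCPU remain.
Put 4 vCPU in host 2; 12 vCPU remain.
Put 11 vCPU in host 2; 1 vCPU remain.
Put 35 vCPU in host 3; 13 vCPU remain.
Put 14 vCPU in host 4; 34 vCPU remain.
Put 34 vCPU in host 4; 0 vCPU remain.
Final hosts: [33,12] [32,4,11] [35] [14,34].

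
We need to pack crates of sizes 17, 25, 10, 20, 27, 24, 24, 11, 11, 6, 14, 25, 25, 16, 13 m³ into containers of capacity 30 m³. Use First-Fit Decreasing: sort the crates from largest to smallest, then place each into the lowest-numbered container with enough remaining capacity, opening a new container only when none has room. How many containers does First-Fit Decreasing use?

Sorted descending: 27, 25, 25, 25, 24, 24, 20, 17, 16, 14, 13, 11, 11, 10, 6.
27 m³ → container 1 (remaining 3 m³)
25 m³ → container 2 (remaining 5 m³)
25 m³ → container 3 (remaining 5 m³)
25 m³ → container 4 (remaining 5 m³)
24 m³ → container 5 (remaining 6 m³)
24 m³ → container 6 (remaining 6 m³)
20 m³ → container 7 (remaining 10 m³)
17 m³ → container 8 (remaining 13 m³)
16 m³ → container 9 (remaining 14 m³)
14 m³ → container 9 (remaining 0 m³)
13 m³ → container 8 (remaining 0 m³)
11 m³ → container 10 (remaining 19 m³)
11 m³ → container 10 (remaining 8 m³)
10 m³ → container 7 (remaining 0 m³)
6 m³ → container 5 (remaining 0 m³)
Final containers: [27] [25] [25] [25] [24,6] [24] [20,10] [17,13] [16,14] [11,11].

10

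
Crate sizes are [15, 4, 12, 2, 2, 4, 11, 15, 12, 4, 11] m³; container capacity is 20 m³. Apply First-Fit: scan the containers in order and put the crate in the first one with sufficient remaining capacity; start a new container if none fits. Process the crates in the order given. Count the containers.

15 m³ → container 1 (remaining 5 m³)
4 m³ → container 1 (remaining 1 m³)
12 m³ → container 2 (remaining 8 m³)
2 m³ → container 2 (remaining 6 m³)
2 m³ → container 2 (remaining 4 m³)
4 m³ → container 2 (remaining 0 m³)
11 m³ → container 3 (remaining 9 m³)
15 m³ → container 4 (remaining 5 m³)
12 m³ → container 5 (remaining 8 m³)
4 m³ → container 3 (remaining 5 m³)
11 m³ → container 6 (remaining 9 m³)
Final containers: [15,4] [12,2,2,4] [11,4] [15] [12] [11].

6 containers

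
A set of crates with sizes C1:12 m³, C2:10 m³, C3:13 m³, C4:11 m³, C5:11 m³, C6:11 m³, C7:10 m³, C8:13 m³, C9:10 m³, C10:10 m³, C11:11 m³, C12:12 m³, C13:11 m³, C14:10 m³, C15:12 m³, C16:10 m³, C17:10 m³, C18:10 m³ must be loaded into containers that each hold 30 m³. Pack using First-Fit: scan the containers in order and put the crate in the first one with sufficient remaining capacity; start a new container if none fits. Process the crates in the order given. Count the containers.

8

container 1: place C1 (12 m³), 18 m³ left
container 1: place C2 (10 m³), 8 m³ left
container 2: place C3 (13 m³), 17 m³ left
container 2: place C4 (11 m³), 6 m³ left
container 3: place C5 (11 m³), 19 m³ left
container 3: place C6 (11 m³), 8 m³ left
container 4: place C7 (10 m³), 20 m³ left
container 4: place C8 (13 m³), 7 m³ left
container 5: place C9 (10 m³), 20 m³ left
container 5: place C10 (10 m³), 10 m³ left
container 6: place C11 (11 m³), 19 m³ left
container 6: place C12 (12 m³), 7 m³ left
container 7: place C13 (11 m³), 19 m³ left
container 5: place C14 (10 m³), 0 m³ left
container 7: place C15 (12 m³), 7 m³ left
container 8: place C16 (10 m³), 20 m³ left
container 8: place C17 (10 m³), 10 m³ left
container 8: place C18 (10 m³), 0 m³ left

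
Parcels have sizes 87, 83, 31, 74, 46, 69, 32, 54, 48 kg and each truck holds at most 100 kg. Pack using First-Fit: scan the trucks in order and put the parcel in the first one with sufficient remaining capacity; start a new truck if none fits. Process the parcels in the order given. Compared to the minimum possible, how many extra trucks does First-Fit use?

First-Fit: [87] [83] [31,46] [74] [69] [32,54] [48] → 7 trucks.
Total size 524 kg; any packing needs at least ⌈524/100⌉ = 6 trucks.
An optimal packing achieves that bound: [87] [83] [74] [69,31] [54,46] [48,32] → 6 trucks.
Excess: 7 − 6 = 1.

1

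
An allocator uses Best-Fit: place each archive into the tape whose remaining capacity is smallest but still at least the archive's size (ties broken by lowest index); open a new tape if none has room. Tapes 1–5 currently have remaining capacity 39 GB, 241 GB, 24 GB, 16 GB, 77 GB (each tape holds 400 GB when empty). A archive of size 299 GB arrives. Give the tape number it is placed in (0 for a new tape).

No tape has ≥ 299 GB free, so a new tape is opened.

0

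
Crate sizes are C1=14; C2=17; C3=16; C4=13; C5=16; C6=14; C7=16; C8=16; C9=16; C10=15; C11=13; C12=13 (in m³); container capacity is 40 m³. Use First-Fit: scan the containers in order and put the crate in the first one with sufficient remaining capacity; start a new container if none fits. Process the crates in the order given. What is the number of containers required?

Put C1 (14 m³) in container 1; 26 m³ remain.
Put C2 (17 m³) in container 1; 9 m³ remain.
Put C3 (16 m³) in container 2; 24 m³ remain.
Put C4 (13 m³) in container 2; 11 m³ remain.
Put C5 (16 m³) in container 3; 24 m³ remain.
Put C6 (14 m³) in container 3; 10 m³ remain.
Put C7 (16 m³) in container 4; 24 m³ remain.
Put C8 (16 m³) in container 4; 8 m³ remain.
Put C9 (16 m³) in container 5; 24 m³ remain.
Put C10 (15 m³) in container 5; 9 m³ remain.
Put C11 (13 m³) in container 6; 27 m³ remain.
Put C12 (13 m³) in container 6; 14 m³ remain.
Final containers: [14,17] [16,13] [16,14] [16,16] [16,15] [13,13].

6 containers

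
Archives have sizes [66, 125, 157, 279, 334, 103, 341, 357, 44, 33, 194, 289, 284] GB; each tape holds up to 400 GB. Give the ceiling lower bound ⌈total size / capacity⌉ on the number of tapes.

Total size = 66 + 125 + 157 + 279 + 334 + 103 + 341 + 357 + 44 + 33 + 194 + 289 + 284 = 2606 GB.
⌈2606 / 400⌉ = 7.

7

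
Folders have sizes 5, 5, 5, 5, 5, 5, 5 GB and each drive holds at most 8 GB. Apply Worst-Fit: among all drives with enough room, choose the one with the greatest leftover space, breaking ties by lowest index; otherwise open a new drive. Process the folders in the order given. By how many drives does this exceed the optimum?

Worst-Fit: [5] [5] [5] [5] [5] [5] [5] → 7 drives.
7 folders exceed 4 GB (half the capacity), and no two of those can share a drive, so at least 7 drives are needed.
So 7 is already optimal.

0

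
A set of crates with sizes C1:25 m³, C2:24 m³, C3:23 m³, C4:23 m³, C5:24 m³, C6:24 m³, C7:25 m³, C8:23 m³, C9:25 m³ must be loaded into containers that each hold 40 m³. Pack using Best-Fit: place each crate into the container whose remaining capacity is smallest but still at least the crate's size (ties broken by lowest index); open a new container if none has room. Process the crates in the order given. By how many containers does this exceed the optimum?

Best-Fit: [25] [24] [23] [23] [24] [24] [25] [23] [25] → 9 containers.
9 crates exceed 20 m³ (half the capacity), and no two of those can share a container, so at least 9 containers are needed.
So 9 is already optimal.

0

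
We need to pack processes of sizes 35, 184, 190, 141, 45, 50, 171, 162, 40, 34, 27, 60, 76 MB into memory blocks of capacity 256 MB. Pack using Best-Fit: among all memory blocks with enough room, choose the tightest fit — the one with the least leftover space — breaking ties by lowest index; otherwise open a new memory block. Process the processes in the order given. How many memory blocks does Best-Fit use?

6 memory blocks

memory block 1: place 35 MB, 221 MB left
memory block 1: place 184 MB, 37 MB left
memory block 2: place 190 MB, 66 MB left
memory block 3: place 141 MB, 115 MB left
memory block 2: place 45 MB, 21 MB left
memory block 3: place 50 MB, 65 MB left
memory block 4: place 171 MB, 85 MB left
memory block 5: place 162 MB, 94 MB left
memory block 3: place 40 MB, 25 MB left
memory block 1: place 34 MB, 3 MB left
memory block 4: place 27 MB, 58 MB left
memory block 5: place 60 MB, 34 MB left
memory block 6: place 76 MB, 180 MB left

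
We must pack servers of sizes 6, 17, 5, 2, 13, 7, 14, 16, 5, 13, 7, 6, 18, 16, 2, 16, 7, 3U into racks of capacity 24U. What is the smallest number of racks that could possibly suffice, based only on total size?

Total size = 6 + 17 + 5 + 2 + 13 + 7 + 14 + 16 + 5 + 13 + 7 + 6 + 18 + 16 + 2 + 16 + 7 + 3 = 173U.
⌈173 / 24⌉ = 8.

8 racks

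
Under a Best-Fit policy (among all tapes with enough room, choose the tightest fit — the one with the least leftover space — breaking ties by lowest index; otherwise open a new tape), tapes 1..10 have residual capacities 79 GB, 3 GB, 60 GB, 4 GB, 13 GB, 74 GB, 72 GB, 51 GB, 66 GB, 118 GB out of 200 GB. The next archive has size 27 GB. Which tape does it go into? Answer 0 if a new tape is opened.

Tapes with room: tape 1 (79 GB), tape 3 (60 GB), tape 6 (74 GB), tape 7 (72 GB), tape 8 (51 GB), tape 9 (66 GB), tape 10 (118 GB).
Tightest fit is tape 8 with 51 GB free.

8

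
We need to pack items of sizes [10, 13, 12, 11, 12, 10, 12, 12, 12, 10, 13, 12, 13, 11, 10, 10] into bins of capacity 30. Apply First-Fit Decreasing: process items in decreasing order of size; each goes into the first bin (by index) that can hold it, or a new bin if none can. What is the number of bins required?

Sorted descending: 13, 13, 13, 12, 12, 12, 12, 12, 12, 11, 11, 10, 10, 10, 10, 10.
bin 1: place 13, 17 left
bin 1: place 13, 4 left
bin 2: place 13, 17 left
bin 2: place 12, 5 left
bin 3: place 12, 18 left
bin 3: place 12, 6 left
bin 4: place 12, 18 left
bin 4: place 12, 6 left
bin 5: place 12, 18 left
bin 5: place 11, 7 left
bin 6: place 11, 19 left
bin 6: place 10, 9 left
bin 7: place 10, 20 left
bin 7: place 10, 10 left
bin 7: place 10, 0 left
bin 8: place 10, 20 left

8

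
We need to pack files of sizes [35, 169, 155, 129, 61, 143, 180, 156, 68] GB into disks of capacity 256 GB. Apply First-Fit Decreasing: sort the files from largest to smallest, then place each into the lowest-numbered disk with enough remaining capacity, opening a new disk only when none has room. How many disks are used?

6

Sorted descending: 180, 169, 156, 155, 143, 129, 68, 61, 35.
180 GB → disk 1 (remaining 76 GB)
169 GB → disk 2 (remaining 87 GB)
156 GB → disk 3 (remaining 100 GB)
155 GB → disk 4 (remaining 101 GB)
143 GB → disk 5 (remaining 113 GB)
129 GB → disk 6 (remaining 127 GB)
68 GB → disk 1 (remaining 8 GB)
61 GB → disk 2 (remaining 26 GB)
35 GB → disk 3 (remaining 65 GB)
Final disks: [180,68] [169,61] [156,35] [155] [143] [129].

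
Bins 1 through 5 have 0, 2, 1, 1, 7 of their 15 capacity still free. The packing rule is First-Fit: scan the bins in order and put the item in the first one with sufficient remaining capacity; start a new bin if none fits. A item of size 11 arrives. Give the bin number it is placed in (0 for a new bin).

No bin has ≥ 11 free, so a new bin is opened.

0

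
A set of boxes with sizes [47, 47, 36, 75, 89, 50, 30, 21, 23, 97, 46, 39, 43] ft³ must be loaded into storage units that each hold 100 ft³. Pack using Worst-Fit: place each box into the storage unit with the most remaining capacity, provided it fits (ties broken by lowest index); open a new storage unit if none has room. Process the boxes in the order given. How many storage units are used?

47 ft³ → storage unit 1 (remaining 53 ft³)
47 ft³ → storage unit 1 (remaining 6 ft³)
36 ft³ → storage unit 2 (remaining 64 ft³)
75 ft³ → storage unit 3 (remaining 25 ft³)
89 ft³ → storage unit 4 (remaining 11 ft³)
50 ft³ → storage unit 2 (remaining 14 ft³)
30 ft³ → storage unit 5 (remaining 70 ft³)
21 ft³ → storage unit 5 (remaining 49 ft³)
23 ft³ → storage unit 5 (remaining 26 ft³)
97 ft³ → storage unit 6 (remaining 3 ft³)
46 ft³ → storage unit 7 (remaining 54 ft³)
39 ft³ → storage unit 7 (remaining 15 ft³)
43 ft³ → storage unit 8 (remaining 57 ft³)

8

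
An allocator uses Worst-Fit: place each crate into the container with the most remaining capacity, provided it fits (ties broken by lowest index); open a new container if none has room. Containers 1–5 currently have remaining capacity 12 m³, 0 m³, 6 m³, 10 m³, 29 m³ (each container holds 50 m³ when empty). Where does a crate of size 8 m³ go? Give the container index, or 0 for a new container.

Containers with room: container 1 (12 m³), container 4 (10 m³), container 5 (29 m³).
Most room is container 5 with 29 m³ free.

5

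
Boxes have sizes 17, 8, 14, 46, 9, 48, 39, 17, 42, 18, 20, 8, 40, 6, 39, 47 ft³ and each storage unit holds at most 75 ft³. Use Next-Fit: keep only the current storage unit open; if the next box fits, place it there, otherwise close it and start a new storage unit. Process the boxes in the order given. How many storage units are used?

storage unit 1: place 17 ft³, 58 ft³ left
storage unit 1: place 8 ft³, 50 ft³ left
storage unit 1: place 14 ft³, 36 ft³ left
storage unit 2: place 46 ft³, 29 ft³ left
storage unit 2: place 9 ft³, 20 ft³ left
storage unit 3: place 48 ft³, 27 ft³ left
storage unit 4: place 39 ft³, 36 ft³ left
storage unit 4: place 17 ft³, 19 ft³ left
storage unit 5: place 42 ft³, 33 ft³ left
storage unit 5: place 18 ft³, 15 ft³ left
storage unit 6: place 20 ft³, 55 ft³ left
storage unit 6: place 8 ft³, 47 ft³ left
storage unit 6: place 40 ft³, 7 ft³ left
storage unit 6: place 6 ft³, 1 ft³ left
storage unit 7: place 39 ft³, 36 ft³ left
storage unit 8: place 47 ft³, 28 ft³ left

8 storage units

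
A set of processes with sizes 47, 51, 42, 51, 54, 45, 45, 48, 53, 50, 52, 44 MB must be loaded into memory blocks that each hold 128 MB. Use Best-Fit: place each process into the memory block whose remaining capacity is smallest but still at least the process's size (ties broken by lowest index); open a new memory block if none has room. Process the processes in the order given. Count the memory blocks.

6 memory blocks

Put 47 MB in memory block 1; 81 MB remain.
Put 51 MB in memory block 1; 30 MB remain.
Put 42 MB in memory block 2; 86 MB remain.
Put 51 MB in memory block 2; 35 MB remain.
Put 54 MB in memory block 3; 74 MB remain.
Put 45 MB in memory block 3; 29 MB remain.
Put 45 MB in memory block 4; 83 MB remain.
Put 48 MB in memory block 4; 35 MB remain.
Put 53 MB in memory block 5; 75 MB remain.
Put 50 MB in memory block 5; 25 MB remain.
Put 52 MB in memory block 6; 76 MB remain.
Put 44 MB in memory block 6; 32 MB remain.
Final memory blocks: [47,51] [42,51] [54,45] [45,48] [53,50] [52,44].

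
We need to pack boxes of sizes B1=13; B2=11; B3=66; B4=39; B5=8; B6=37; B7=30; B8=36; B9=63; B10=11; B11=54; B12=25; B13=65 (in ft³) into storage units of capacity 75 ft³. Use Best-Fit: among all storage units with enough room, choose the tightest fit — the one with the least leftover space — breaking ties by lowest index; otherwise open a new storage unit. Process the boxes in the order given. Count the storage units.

7

B1 (13 ft³) → storage unit 1 (remaining 62 ft³)
B2 (11 ft³) → storage unit 1 (remaining 51 ft³)
B3 (66 ft³) → storage unit 2 (remaining 9 ft³)
B4 (39 ft³) → storage unit 1 (remaining 12 ft³)
B5 (8 ft³) → storage unit 2 (remaining 1 ft³)
B6 (37 ft³) → storage unit 3 (remaining 38 ft³)
B7 (30 ft³) → storage unit 3 (remaining 8 ft³)
B8 (36 ft³) → storage unit 4 (remaining 39 ft³)
B9 (63 ft³) → storage unit 5 (remaining 12 ft³)
B10 (11 ft³) → storage unit 1 (remaining 1 ft³)
B11 (54 ft³) → storage unit 6 (remaining 21 ft³)
B12 (25 ft³) → storage unit 4 (remaining 14 ft³)
B13 (65 ft³) → storage unit 7 (remaining 10 ft³)
Final storage units: [13,11,39,11] [66,8] [37,30] [36,25] [63] [54] [65].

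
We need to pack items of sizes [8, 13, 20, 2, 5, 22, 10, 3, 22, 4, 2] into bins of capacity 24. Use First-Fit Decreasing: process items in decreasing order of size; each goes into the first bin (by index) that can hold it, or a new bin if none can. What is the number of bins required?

5

Sorted descending: 22, 22, 20, 13, 10, 8, 5, 4, 3, 2, 2.
22 → bin 1 (remaining 2)
22 → bin 2 (remaining 2)
20 → bin 3 (remaining 4)
13 → bin 4 (remaining 11)
10 → bin 4 (remaining 1)
8 → bin 5 (remaining 16)
5 → bin 5 (remaining 11)
4 → bin 3 (remaining 0)
3 → bin 5 (remaining 8)
2 → bin 1 (remaining 0)
2 → bin 2 (remaining 0)
Final bins: [22,2] [22,2] [20,4] [13,10] [8,5,3].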